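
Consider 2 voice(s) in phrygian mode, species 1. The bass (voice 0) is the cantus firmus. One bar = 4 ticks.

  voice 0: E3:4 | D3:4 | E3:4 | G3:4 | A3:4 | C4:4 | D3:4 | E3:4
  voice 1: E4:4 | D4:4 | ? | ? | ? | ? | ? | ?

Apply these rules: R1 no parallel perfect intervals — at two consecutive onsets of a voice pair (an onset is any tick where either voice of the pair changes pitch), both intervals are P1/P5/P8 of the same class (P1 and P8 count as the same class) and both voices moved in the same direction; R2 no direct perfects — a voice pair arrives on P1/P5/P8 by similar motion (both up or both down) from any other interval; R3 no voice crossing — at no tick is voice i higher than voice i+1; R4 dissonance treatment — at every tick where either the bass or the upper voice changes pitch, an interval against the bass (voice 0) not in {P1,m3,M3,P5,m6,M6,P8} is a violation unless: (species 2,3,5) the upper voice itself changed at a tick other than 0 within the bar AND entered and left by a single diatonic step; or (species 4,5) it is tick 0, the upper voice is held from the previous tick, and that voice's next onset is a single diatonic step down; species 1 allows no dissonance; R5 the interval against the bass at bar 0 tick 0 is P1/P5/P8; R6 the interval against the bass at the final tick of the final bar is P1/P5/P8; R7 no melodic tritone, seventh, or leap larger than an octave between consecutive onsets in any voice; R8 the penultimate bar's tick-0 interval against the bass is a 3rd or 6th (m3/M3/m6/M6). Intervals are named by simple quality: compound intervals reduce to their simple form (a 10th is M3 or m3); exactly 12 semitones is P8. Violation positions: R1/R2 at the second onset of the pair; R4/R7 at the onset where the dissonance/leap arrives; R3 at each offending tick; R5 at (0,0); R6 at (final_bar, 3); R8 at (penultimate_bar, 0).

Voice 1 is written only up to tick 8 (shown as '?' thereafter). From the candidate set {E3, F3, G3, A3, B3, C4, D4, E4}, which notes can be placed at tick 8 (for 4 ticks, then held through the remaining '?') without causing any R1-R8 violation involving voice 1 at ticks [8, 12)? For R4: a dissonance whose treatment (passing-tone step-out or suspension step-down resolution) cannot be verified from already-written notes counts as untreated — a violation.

{B3, C4, G3}

E3: violates R7
F3: violates R4
G3: legal
A3: violates R4
B3: legal
C4: legal
D4: violates R4
E4: violates R1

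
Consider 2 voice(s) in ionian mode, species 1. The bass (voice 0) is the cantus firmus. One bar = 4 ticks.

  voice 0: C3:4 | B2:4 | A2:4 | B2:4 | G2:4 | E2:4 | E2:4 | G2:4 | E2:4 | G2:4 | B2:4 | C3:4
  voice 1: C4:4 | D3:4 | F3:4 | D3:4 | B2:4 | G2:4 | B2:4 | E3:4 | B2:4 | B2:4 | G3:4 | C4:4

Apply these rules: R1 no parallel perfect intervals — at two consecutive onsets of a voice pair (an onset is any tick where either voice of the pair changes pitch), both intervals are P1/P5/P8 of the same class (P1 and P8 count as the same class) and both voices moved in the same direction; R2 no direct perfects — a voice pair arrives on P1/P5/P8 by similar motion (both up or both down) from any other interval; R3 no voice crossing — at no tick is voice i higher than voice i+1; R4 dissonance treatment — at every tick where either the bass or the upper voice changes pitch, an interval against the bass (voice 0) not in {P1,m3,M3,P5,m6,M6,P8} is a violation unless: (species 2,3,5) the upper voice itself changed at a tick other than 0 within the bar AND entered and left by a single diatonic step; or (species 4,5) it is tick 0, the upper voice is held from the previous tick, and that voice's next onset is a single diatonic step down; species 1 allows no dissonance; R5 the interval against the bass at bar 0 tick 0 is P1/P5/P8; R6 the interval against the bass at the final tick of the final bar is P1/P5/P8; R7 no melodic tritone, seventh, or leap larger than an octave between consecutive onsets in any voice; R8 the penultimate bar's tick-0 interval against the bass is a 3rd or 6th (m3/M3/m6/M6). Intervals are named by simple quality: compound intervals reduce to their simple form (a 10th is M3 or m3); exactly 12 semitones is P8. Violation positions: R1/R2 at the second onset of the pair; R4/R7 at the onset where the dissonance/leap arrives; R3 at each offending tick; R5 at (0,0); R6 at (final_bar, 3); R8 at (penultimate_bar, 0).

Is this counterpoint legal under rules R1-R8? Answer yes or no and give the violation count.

No (3 violations)

bar 0: v0=C3 v1=C4 (P8)
bar 1: v0=B2 v1=D3 (m3)
bar 2: v0=A2 v1=F3 (m6)
bar 3: v0=B2 v1=D3 (m3)
bar 4: v0=G2 v1=B2 (M3)
bar 5: v0=E2 v1=G2 (m3)
bar 6: v0=E2 v1=B2 (P5)
bar 7: v0=G2 v1=E3 (M6)
bar 8: v0=E2 v1=B2 (P5)
bar 9: v0=G2 v1=B2 (M3)
bar 10: v0=B2 v1=G3 (m6)
bar 11: v0=C3 v1=C4 (P8)
  R7 @ bar1.0: C4->D3 leap 10st
  R2 @ bar8.0: G2/E3 M6 -> E2/B2 P5 similar
  R2 @ bar11.0: B2/G3 m6 -> C3/C4 P8 similar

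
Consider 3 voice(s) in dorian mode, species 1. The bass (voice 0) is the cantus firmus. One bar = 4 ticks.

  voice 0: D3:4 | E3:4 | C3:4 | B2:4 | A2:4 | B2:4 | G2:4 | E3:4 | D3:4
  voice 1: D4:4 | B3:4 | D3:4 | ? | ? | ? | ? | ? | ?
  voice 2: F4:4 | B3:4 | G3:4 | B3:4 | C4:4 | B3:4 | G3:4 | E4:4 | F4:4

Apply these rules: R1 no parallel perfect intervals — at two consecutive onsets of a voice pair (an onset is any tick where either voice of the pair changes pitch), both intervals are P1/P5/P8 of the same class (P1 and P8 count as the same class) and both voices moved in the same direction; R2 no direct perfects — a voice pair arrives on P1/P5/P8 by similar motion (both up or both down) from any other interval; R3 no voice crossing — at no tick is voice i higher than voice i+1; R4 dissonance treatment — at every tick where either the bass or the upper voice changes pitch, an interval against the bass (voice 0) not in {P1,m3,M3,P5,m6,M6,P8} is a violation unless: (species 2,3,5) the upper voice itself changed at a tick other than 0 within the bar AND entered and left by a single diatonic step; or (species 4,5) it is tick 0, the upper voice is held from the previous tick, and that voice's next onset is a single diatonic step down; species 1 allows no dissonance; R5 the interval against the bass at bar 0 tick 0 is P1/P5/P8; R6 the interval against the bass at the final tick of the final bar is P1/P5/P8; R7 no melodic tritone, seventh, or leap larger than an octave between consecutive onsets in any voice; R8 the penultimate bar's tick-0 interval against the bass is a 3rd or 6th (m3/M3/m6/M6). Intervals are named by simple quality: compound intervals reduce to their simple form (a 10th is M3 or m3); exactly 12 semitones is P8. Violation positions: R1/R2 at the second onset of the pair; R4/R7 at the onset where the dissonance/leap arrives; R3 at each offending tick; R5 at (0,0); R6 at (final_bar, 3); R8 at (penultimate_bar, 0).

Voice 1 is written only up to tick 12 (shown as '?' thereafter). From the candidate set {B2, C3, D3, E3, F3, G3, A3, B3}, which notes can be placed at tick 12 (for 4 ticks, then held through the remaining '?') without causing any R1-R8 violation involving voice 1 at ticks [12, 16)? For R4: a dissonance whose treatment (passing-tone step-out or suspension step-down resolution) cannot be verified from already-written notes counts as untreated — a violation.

B2: violates R2
C3: violates R4
D3: legal
E3: violates R2,R4
F3: violates R4
G3: legal
A3: violates R4
B3: violates R2

{D3, G3}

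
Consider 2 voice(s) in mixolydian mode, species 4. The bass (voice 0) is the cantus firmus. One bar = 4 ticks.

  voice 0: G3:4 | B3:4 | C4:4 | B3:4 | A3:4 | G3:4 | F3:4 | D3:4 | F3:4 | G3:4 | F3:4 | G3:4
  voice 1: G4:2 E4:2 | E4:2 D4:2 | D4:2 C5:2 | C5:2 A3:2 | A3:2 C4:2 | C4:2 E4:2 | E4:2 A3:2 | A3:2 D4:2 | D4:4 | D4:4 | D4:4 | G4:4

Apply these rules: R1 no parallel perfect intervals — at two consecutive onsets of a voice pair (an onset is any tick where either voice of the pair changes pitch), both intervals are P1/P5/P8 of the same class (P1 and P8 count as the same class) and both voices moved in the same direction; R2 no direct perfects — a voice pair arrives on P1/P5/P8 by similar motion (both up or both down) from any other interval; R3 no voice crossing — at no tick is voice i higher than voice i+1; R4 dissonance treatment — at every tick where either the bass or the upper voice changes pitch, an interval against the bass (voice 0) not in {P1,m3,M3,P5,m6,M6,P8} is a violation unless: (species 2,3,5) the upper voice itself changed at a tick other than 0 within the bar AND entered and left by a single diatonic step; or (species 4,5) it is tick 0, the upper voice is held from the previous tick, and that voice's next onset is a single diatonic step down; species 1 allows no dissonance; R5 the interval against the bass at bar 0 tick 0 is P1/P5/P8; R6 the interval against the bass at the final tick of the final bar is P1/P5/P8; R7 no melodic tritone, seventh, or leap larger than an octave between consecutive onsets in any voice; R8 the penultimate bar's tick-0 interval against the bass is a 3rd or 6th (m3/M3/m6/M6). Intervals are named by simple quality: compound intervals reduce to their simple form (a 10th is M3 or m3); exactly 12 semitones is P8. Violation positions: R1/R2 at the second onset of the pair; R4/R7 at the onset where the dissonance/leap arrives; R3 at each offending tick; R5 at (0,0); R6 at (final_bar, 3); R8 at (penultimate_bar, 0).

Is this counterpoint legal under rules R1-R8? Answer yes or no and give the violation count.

No (10 violations)

bar 0: v0=G3 v1=G4 (P8)
bar 1: v0=B3 v1=E4 (P4)
bar 2: v0=C4 v1=D4 (M2)
bar 3: v0=B3 v1=C5 (m2)
bar 4: v0=A3 v1=A3 (P1)
bar 5: v0=G3 v1=C4 (P4)
bar 6: v0=F3 v1=E4 (M7)
bar 7: v0=D3 v1=A3 (P5)
bar 8: v0=F3 v1=D4 (M6)
bar 9: v0=G3 v1=D4 (P5)
bar 10: v0=F3 v1=D4 (M6)
bar 11: v0=G3 v1=G4 (P8)
  R4 @ bar2.0: C4/D4 M2 untreated
  R7 @ bar2.2: D4->C5 leap 10st
  R4 @ bar3.0: B3/C5 m2 untreated
  R3 @ bar3.2: B3 above A3
  R4 @ bar3.2: B3/A3 M2 untreated
  R7 @ bar3.2: C5->A3 leap 15st
  R3 @ bar3.3: B3 above A3
  R4 @ bar5.0: G3/C4 P4 untreated
  R4 @ bar6.0: F3/E4 M7 untreated
  R2 @ bar11.0: F3/D4 M6 -> G3/G4 P8 similar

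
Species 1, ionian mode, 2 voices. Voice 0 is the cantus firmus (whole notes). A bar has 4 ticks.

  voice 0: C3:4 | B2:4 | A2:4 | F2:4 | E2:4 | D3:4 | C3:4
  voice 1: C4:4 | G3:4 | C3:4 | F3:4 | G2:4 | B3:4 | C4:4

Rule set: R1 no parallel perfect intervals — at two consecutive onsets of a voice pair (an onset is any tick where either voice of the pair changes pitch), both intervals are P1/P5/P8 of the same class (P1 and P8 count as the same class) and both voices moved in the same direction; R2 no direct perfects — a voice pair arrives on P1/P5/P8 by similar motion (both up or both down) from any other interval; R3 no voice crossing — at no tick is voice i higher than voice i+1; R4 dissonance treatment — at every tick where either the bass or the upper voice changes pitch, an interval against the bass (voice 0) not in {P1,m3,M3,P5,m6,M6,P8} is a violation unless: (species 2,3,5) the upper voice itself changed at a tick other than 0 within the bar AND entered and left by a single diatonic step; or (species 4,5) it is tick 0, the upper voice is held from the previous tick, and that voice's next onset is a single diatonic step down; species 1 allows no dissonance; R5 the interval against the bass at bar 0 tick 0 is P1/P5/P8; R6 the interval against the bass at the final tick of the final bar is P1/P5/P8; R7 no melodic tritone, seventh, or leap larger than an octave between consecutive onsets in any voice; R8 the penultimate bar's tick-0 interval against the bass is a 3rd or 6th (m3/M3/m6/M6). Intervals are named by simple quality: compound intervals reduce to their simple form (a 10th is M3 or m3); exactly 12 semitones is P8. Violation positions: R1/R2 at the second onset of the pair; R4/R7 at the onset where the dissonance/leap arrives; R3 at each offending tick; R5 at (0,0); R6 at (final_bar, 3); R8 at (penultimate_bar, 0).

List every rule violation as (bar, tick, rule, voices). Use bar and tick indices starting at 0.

(4, 0, R7, (1,))
(5, 0, R7, (0,))
(5, 0, R7, (1,))

bar 0: v0=C3 v1=C4 downbeat P8
bar 1: v0=B2 v1=G3 downbeat m6
bar 2: v0=A2 v1=C3 downbeat m3
bar 3: v0=F2 v1=F3 downbeat P8
bar 4: v0=E2 v1=G2 downbeat m3
bar 5: v0=D3 v1=B3 downbeat M6
bar 6: v0=C3 v1=C4 downbeat P8
  -> R7 @ bar 4 tick 0 v(1,): F3->G2 leap 10st
  -> R7 @ bar 5 tick 0 v(0,): E2->D3 leap 10st
  -> R7 @ bar 5 tick 0 v(1,): G2->B3 leap 16st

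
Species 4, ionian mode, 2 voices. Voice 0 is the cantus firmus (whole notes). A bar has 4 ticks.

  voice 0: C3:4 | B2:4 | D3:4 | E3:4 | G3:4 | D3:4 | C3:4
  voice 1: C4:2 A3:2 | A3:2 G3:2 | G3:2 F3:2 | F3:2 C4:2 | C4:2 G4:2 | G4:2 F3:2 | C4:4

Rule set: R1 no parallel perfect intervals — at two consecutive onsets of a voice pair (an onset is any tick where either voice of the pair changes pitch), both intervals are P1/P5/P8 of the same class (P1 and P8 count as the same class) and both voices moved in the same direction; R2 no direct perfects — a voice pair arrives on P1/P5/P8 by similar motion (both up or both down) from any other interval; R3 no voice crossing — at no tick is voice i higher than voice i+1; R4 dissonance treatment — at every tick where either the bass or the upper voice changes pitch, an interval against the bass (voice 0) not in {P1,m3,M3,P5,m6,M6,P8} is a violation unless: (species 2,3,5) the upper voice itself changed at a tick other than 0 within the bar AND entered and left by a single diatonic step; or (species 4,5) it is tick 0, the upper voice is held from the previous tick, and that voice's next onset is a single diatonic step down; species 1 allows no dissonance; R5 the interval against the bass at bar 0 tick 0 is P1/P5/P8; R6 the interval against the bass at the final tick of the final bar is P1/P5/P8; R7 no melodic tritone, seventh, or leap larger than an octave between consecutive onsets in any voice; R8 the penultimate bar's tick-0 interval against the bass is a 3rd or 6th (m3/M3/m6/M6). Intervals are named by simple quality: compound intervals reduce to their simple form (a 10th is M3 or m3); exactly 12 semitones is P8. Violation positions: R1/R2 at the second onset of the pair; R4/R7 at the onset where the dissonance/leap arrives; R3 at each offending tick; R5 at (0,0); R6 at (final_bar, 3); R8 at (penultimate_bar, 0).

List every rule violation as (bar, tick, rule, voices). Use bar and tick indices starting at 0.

bar 0: v0=C3 v1=C4 downbeat P8
bar 1: v0=B2 v1=A3 downbeat m7
bar 2: v0=D3 v1=G3 downbeat P4
bar 3: v0=E3 v1=F3 downbeat m2
bar 4: v0=G3 v1=C4 downbeat P4
bar 5: v0=D3 v1=G4 downbeat P4
bar 6: v0=C3 v1=C4 downbeat P8
  -> R4 @ bar 3 tick 0 v(0, 1): E3/F3 m2 untreated
  -> R4 @ bar 4 tick 0 v(0, 1): G3/C4 P4 untreated
  -> R4 @ bar 5 tick 0 v(0, 1): D3/G4 P4 untreated
  -> R8 @ bar 5 tick 0 v(0, 1): penult P4 not 3rd/6th
  -> R7 @ bar 5 tick 2 v(1,): G4->F3 leap 14st

(3, 0, R4, (0, 1))
(4, 0, R4, (0, 1))
(5, 0, R4, (0, 1))
(5, 0, R8, (0, 1))
(5, 2, R7, (1,))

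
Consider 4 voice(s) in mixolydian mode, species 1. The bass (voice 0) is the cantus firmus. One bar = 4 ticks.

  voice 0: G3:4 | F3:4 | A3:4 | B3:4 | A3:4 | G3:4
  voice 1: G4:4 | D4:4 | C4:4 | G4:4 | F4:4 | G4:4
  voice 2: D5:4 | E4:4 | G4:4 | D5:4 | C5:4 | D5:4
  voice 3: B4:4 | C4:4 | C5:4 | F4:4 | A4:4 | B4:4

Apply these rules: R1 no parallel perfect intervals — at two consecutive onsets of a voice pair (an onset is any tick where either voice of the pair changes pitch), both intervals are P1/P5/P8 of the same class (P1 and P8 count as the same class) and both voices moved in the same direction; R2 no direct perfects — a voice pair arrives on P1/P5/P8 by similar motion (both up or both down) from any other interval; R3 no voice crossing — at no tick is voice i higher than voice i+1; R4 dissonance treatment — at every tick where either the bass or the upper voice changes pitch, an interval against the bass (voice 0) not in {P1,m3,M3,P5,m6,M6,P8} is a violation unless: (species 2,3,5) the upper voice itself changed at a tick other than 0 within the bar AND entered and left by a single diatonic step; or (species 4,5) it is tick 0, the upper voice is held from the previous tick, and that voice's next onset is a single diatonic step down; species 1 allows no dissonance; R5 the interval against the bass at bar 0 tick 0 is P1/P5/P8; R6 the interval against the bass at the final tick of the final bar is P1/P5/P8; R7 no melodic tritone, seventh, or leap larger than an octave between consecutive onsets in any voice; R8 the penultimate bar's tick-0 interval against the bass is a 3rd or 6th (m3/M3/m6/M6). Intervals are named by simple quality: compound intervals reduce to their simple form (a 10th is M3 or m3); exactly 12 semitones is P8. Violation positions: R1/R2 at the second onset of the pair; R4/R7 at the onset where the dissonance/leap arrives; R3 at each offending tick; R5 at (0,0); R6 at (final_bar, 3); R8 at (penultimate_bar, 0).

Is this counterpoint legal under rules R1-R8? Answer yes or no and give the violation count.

No (32 violations)

bar 0: v0=G3 v1=G4 v2=D5 v3=B4 (M3)
bar 1: v0=F3 v1=D4 v2=E4 v3=C4 (P5)
bar 2: v0=A3 v1=C4 v2=G4 v3=C5 (m3)
bar 3: v0=B3 v1=G4 v2=D5 v3=F4 (TT)
bar 4: v0=A3 v1=F4 v2=C5 v3=A4 (P8)
bar 5: v0=G3 v1=G4 v2=D5 v3=B4 (M3)
  R3 @ bar0.0: D5 above B4
  R5 @ bar0.0: opens on M3
  R3 @ bar0.1: D5 above B4
  R3 @ bar0.2: D5 above B4
  R3 @ bar0.3: D5 above B4
  R2 @ bar1.0: G3/B4 M3 -> F3/C4 P5 similar
  R3 @ bar1.0: E4 above C4
  R4 @ bar1.0: F3/E4 M7 untreated
  R7 @ bar1.0: D5->E4 leap 10st
  R7 @ bar1.0: B4->C4 leap 11st
  R3 @ bar1.1: E4 above C4
  R3 @ bar1.2: E4 above C4
  R3 @ bar1.3: E4 above C4
  R4 @ bar2.0: A3/G4 m7 untreated
  R1 @ bar3.0: C4/G4 P5 -> G4/D5 P5 similar
  R3 @ bar3.0: D5 above F4
  R4 @ bar3.0: B3/F4 TT untreated
  R3 @ bar3.1: D5 above F4
  R3 @ bar3.2: D5 above F4
  R3 @ bar3.3: D5 above F4
  R1 @ bar4.0: G4/D5 P5 -> F4/C5 P5 similar
  R3 @ bar4.0: C5 above A4
  R8 @ bar4.0: penult P8 not 3rd/6th
  R3 @ bar4.1: C5 above A4
  R3 @ bar4.2: C5 above A4
  R3 @ bar4.3: C5 above A4
  R1 @ bar5.0: F4/C5 P5 -> G4/D5 P5 similar
  R3 @ bar5.0: D5 above B4
  R3 @ bar5.1: D5 above B4
  R3 @ bar5.2: D5 above B4
  R3 @ bar5.3: D5 above B4
  R6 @ bar5.3: closes on M3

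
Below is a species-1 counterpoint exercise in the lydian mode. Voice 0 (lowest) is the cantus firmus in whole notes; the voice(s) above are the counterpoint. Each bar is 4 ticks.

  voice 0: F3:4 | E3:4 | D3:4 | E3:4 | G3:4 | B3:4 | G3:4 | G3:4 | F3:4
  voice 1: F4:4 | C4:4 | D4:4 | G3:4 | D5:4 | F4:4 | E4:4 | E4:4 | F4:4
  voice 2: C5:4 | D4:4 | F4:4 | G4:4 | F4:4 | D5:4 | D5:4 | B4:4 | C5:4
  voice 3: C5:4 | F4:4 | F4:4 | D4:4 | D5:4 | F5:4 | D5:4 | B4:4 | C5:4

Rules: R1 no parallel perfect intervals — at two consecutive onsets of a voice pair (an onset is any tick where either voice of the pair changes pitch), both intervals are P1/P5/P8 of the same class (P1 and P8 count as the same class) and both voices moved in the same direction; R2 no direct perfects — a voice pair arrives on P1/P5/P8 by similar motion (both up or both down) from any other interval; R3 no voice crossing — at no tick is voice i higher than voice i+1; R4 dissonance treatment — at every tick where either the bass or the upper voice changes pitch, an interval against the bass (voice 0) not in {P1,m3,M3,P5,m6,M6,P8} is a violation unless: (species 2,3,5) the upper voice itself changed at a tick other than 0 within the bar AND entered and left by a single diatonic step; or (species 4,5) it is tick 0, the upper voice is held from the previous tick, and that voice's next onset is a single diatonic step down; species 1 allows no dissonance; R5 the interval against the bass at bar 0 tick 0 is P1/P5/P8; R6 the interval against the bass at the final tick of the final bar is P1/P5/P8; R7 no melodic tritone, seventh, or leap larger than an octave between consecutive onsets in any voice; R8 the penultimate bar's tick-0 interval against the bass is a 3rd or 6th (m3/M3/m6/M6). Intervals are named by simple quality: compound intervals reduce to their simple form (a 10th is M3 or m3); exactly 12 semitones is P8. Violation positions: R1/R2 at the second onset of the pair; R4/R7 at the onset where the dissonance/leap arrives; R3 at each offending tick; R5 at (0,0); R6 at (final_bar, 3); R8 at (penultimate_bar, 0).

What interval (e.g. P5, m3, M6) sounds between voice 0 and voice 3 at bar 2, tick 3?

voice 0=D3 voice 3=F4 -> m3

m3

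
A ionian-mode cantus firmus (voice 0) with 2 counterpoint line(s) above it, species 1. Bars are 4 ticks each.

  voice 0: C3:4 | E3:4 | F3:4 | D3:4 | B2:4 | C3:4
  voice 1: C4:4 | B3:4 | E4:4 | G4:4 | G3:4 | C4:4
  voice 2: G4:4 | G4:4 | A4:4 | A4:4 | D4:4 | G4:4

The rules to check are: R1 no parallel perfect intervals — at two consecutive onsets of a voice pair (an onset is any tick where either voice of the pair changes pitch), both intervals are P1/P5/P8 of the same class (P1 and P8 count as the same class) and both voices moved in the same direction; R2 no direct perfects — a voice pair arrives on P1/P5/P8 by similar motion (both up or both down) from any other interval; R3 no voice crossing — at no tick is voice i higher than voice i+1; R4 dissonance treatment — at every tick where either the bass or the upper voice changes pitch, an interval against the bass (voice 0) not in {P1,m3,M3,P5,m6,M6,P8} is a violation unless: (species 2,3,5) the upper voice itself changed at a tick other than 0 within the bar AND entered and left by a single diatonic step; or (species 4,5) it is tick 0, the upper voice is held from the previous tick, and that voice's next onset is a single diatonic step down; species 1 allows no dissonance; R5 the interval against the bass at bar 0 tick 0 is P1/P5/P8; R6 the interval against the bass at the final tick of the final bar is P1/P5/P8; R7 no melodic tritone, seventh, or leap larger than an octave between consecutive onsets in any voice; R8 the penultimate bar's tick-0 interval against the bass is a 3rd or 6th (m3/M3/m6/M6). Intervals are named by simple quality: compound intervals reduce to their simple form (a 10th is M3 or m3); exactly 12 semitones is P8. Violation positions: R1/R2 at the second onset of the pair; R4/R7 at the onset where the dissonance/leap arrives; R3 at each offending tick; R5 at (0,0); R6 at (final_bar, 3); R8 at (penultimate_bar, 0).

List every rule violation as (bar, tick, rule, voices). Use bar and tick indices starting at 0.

(2, 0, R4, (0, 1))
(3, 0, R4, (0, 1))
(4, 0, R2, (1, 2))
(5, 0, R1, (1, 2))
(5, 0, R2, (0, 1))
(5, 0, R2, (0, 2))

bar 0: v0=C3 v1=C4 v2=G4 downbeat P5
bar 1: v0=E3 v1=B3 v2=G4 downbeat m3
bar 2: v0=F3 v1=E4 v2=A4 downbeat M3
bar 3: v0=D3 v1=G4 v2=A4 downbeat P5
bar 4: v0=B2 v1=G3 v2=D4 downbeat m3
bar 5: v0=C3 v1=C4 v2=G4 downbeat P5
  -> R4 @ bar 2 tick 0 v(0, 1): F3/E4 M7 untreated
  -> R4 @ bar 3 tick 0 v(0, 1): D3/G4 P4 untreated
  -> R2 @ bar 4 tick 0 v(1, 2): G4/A4 M2 -> G3/D4 P5 similar
  -> R1 @ bar 5 tick 0 v(1, 2): G3/D4 P5 -> C4/G4 P5 similar
  -> R2 @ bar 5 tick 0 v(0, 1): B2/G3 m6 -> C3/C4 P8 similar
  -> R2 @ bar 5 tick 0 v(0, 2): B2/D4 m3 -> C3/G4 P5 similar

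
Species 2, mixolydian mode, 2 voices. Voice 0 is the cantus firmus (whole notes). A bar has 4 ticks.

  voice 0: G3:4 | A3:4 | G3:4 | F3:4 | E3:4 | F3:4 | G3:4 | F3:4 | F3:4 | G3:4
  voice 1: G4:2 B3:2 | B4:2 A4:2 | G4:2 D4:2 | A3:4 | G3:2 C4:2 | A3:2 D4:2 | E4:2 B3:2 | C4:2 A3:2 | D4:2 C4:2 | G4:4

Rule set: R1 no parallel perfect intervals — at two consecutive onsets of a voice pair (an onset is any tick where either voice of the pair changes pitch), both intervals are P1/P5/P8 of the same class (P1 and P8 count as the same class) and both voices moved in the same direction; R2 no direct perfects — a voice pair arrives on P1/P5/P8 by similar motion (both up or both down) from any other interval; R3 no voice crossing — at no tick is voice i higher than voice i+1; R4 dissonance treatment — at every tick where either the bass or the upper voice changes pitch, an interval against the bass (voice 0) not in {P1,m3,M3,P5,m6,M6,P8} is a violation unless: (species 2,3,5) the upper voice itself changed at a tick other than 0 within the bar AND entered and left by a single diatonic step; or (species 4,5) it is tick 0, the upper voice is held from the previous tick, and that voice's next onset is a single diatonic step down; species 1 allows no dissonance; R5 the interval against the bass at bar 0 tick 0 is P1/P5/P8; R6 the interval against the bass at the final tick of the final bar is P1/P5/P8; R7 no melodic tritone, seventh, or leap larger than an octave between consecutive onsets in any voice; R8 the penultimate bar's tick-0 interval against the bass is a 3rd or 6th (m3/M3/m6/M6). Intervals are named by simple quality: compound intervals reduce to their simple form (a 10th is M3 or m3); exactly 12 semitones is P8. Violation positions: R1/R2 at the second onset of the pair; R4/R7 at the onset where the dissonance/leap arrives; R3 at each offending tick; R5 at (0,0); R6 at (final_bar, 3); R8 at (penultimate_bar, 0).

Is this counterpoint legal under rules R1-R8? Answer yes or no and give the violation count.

No (3 violations)

bar 0: v0=G3 v1=G4 (P8)
bar 1: v0=A3 v1=B4 (M2)
bar 2: v0=G3 v1=G4 (P8)
bar 3: v0=F3 v1=A3 (M3)
bar 4: v0=E3 v1=G3 (m3)
bar 5: v0=F3 v1=A3 (M3)
bar 6: v0=G3 v1=E4 (M6)
bar 7: v0=F3 v1=C4 (P5)
bar 8: v0=F3 v1=D4 (M6)
bar 9: v0=G3 v1=G4 (P8)
  R4 @ bar1.0: A3/B4 M2 untreated
  R1 @ bar2.0: A3/A4 P8 -> G3/G4 P8 similar
  R2 @ bar9.0: F3/C4 P5 -> G3/G4 P8 similar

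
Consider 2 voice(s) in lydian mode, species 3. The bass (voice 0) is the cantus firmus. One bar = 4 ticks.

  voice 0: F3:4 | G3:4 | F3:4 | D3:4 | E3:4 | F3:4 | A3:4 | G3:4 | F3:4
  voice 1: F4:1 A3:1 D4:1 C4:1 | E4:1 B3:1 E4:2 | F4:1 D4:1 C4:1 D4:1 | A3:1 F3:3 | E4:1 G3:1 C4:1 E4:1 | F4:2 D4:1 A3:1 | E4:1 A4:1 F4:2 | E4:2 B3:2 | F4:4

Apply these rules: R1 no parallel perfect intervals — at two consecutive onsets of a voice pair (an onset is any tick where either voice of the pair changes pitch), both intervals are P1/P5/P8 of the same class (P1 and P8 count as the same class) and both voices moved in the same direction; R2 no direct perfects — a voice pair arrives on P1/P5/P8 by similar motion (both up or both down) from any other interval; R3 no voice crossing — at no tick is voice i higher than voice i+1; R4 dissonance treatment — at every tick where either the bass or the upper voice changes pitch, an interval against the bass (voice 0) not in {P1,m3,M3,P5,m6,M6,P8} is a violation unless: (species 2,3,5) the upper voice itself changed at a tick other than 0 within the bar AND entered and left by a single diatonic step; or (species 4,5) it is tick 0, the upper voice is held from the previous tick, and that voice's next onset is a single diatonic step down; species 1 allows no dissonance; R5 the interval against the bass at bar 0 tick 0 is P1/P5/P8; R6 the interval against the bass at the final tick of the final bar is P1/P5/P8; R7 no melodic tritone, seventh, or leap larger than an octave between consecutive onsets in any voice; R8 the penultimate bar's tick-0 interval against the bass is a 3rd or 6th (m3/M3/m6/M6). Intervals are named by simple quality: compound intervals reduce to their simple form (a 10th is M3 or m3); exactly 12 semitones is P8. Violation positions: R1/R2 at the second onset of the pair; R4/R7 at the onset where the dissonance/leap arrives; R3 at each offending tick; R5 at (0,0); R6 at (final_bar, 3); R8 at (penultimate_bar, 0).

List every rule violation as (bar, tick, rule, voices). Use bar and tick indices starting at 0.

bar 0: v0=F3 v1=F4 downbeat P8
bar 1: v0=G3 v1=E4 downbeat M6
bar 2: v0=F3 v1=F4 downbeat P8
bar 3: v0=D3 v1=A3 downbeat P5
bar 4: v0=E3 v1=E4 downbeat P8
bar 5: v0=F3 v1=F4 downbeat P8
bar 6: v0=A3 v1=E4 downbeat P5
bar 7: v0=G3 v1=E4 downbeat M6
bar 8: v0=F3 v1=F4 downbeat P8
  -> R2 @ bar 3 tick 0 v(0, 1): F3/D4 M6 -> D3/A3 P5 similar
  -> R2 @ bar 4 tick 0 v(0, 1): D3/F3 m3 -> E3/E4 P8 similar
  -> R7 @ bar 4 tick 0 v(1,): F3->E4 leap 11st
  -> R1 @ bar 5 tick 0 v(0, 1): E3/E4 P8 -> F3/F4 P8 similar
  -> R2 @ bar 6 tick 0 v(0, 1): F3/A3 M3 -> A3/E4 P5 similar
  -> R7 @ bar 8 tick 0 v(1,): B3->F4 leap 6st

(3, 0, R2, (0, 1))
(4, 0, R2, (0, 1))
(4, 0, R7, (1,))
(5, 0, R1, (0, 1))
(6, 0, R2, (0, 1))
(8, 0, R7, (1,))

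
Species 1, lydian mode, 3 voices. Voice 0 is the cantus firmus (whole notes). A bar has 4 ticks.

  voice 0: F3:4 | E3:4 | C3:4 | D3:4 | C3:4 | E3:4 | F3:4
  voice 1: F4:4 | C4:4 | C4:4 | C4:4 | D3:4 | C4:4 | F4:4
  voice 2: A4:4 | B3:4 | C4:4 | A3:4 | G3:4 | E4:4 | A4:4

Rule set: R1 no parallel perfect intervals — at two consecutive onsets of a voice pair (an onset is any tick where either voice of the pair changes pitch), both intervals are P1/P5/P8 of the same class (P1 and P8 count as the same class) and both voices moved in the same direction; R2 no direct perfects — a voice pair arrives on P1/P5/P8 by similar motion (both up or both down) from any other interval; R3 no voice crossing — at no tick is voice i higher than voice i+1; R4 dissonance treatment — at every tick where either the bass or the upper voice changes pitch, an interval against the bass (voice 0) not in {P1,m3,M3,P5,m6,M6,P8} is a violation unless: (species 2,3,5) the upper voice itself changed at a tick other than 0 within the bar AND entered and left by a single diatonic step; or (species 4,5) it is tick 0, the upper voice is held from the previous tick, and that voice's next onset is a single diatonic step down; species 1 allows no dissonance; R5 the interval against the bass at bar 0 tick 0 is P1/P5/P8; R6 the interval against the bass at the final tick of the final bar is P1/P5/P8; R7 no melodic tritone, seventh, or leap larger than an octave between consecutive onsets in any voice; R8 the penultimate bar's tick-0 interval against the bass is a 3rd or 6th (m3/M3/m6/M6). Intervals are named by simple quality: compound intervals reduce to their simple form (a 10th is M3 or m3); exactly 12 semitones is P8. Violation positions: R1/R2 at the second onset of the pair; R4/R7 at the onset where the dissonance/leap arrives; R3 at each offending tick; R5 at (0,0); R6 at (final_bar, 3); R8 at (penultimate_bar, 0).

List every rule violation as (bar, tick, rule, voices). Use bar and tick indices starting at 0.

(0, 0, R5, (0, 2))
(1, 0, R2, (0, 2))
(1, 0, R3, (1, 2))
(1, 0, R7, (2,))
(1, 1, R3, (1, 2))
(1, 2, R3, (1, 2))
(1, 3, R3, (1, 2))
(3, 0, R3, (1, 2))
(3, 0, R4, (0, 1))
(3, 1, R3, (1, 2))
(3, 2, R3, (1, 2))
(3, 3, R3, (1, 2))
(4, 0, R1, (0, 2))
(4, 0, R4, (0, 1))
(4, 0, R7, (1,))
(5, 0, R2, (0, 2))
(5, 0, R7, (1,))
(5, 0, R8, (0, 2))
(6, 0, R2, (0, 1))
(6, 3, R6, (0, 2))

bar 0: v0=F3 v1=F4 v2=A4 downbeat M3
bar 1: v0=E3 v1=C4 v2=B3 downbeat P5
bar 2: v0=C3 v1=C4 v2=C4 downbeat P8
bar 3: v0=D3 v1=C4 v2=A3 downbeat P5
bar 4: v0=C3 v1=D3 v2=G3 downbeat P5
bar 5: v0=E3 v1=C4 v2=E4 downbeat P8
bar 6: v0=F3 v1=F4 v2=A4 downbeat M3
  -> R5 @ bar 0 tick 0 v(0, 2): opens on M3
  -> R2 @ bar 1 tick 0 v(0, 2): F3/A4 M3 -> E3/B3 P5 similar
  -> R3 @ bar 1 tick 0 v(1, 2): C4 above B3
  -> R7 @ bar 1 tick 0 v(2,): A4->B3 leap 10st
  -> R3 @ bar 1 tick 1 v(1, 2): C4 above B3
  -> R3 @ bar 1 tick 2 v(1, 2): C4 above B3
  -> R3 @ bar 1 tick 3 v(1, 2): C4 above B3
  -> R3 @ bar 3 tick 0 v(1, 2): C4 above A3
  -> R4 @ bar 3 tick 0 v(0, 1): D3/C4 m7 untreated
  -> R3 @ bar 3 tick 1 v(1, 2): C4 above A3
  -> R3 @ bar 3 tick 2 v(1, 2): C4 above A3
  -> R3 @ bar 3 tick 3 v(1, 2): C4 above A3
  -> R1 @ bar 4 tick 0 v(0, 2): D3/A3 P5 -> C3/G3 P5 similar
  -> R4 @ bar 4 tick 0 v(0, 1): C3/D3 M2 untreated
  -> R7 @ bar 4 tick 0 v(1,): C4->D3 leap 10st
  -> R2 @ bar 5 tick 0 v(0, 2): C3/G3 P5 -> E3/E4 P8 similar
  -> R7 @ bar 5 tick 0 v(1,): D3->C4 leap 10st
  -> R8 @ bar 5 tick 0 v(0, 2): penult P8 not 3rd/6th
  -> R2 @ bar 6 tick 0 v(0, 1): E3/C4 m6 -> F3/F4 P8 similar
  -> R6 @ bar 6 tick 3 v(0, 2): closes on M3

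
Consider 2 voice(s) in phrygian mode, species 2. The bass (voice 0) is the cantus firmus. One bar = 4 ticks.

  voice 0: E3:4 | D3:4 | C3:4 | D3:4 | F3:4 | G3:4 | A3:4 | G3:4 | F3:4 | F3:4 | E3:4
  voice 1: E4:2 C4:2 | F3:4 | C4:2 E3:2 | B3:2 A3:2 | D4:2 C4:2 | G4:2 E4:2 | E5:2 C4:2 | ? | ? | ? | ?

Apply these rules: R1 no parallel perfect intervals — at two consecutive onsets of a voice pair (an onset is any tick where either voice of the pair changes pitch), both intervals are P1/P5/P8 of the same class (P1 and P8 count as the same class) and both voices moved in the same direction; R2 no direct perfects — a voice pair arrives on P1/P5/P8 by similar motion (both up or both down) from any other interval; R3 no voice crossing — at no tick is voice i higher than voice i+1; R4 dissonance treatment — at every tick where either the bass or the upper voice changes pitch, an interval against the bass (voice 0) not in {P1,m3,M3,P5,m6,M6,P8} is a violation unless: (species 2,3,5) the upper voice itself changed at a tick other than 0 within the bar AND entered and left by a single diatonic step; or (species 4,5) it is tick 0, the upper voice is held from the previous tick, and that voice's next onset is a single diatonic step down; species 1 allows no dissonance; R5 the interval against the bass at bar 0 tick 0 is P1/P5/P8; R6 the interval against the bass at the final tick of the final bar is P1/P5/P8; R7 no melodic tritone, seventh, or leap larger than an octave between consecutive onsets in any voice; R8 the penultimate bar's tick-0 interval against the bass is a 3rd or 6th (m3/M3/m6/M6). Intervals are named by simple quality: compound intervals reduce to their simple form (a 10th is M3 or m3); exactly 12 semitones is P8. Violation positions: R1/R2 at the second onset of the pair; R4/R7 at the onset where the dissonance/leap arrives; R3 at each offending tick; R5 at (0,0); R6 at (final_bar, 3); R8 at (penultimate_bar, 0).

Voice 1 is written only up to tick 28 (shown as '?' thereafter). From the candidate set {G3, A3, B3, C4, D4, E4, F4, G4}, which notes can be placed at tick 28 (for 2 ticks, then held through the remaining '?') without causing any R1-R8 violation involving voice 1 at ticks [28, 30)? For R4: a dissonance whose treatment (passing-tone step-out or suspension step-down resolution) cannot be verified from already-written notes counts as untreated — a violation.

G3: violates R2
A3: violates R4
B3: legal
C4: violates R4
D4: legal
E4: legal
F4: violates R4
G4: legal

{B3, D4, E4, G4}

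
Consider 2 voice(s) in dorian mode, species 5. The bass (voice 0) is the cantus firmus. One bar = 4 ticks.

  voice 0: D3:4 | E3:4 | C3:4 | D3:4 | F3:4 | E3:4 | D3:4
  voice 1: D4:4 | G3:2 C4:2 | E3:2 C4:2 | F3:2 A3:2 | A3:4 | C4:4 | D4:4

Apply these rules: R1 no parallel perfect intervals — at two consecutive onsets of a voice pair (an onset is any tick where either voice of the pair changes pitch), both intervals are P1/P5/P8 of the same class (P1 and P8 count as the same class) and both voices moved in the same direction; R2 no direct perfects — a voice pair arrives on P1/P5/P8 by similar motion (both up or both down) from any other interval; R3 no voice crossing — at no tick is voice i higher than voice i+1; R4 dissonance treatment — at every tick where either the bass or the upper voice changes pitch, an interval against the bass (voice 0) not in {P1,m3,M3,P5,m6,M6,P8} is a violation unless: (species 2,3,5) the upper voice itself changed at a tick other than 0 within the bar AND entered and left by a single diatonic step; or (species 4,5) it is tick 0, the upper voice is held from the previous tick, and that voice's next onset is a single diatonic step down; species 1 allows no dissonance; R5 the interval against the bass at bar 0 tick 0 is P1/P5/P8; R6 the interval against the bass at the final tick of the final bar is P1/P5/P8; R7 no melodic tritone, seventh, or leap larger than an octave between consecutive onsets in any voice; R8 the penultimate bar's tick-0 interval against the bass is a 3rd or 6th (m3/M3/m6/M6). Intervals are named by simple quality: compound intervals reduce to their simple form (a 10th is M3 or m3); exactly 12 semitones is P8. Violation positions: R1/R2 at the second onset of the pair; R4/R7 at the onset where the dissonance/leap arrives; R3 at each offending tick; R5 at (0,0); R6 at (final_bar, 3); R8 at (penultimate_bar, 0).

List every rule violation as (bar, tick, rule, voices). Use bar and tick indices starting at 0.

bar 0: v0=D3 v1=D4 downbeat P8
bar 1: v0=E3 v1=G3 downbeat m3
bar 2: v0=C3 v1=E3 downbeat M3
bar 3: v0=D3 v1=F3 downbeat m3
bar 4: v0=F3 v1=A3 downbeat M3
bar 5: v0=E3 v1=C4 downbeat m6
bar 6: v0=D3 v1=D4 downbeat P8

No violations across 7 bars (D3..D3 vs D4..D4).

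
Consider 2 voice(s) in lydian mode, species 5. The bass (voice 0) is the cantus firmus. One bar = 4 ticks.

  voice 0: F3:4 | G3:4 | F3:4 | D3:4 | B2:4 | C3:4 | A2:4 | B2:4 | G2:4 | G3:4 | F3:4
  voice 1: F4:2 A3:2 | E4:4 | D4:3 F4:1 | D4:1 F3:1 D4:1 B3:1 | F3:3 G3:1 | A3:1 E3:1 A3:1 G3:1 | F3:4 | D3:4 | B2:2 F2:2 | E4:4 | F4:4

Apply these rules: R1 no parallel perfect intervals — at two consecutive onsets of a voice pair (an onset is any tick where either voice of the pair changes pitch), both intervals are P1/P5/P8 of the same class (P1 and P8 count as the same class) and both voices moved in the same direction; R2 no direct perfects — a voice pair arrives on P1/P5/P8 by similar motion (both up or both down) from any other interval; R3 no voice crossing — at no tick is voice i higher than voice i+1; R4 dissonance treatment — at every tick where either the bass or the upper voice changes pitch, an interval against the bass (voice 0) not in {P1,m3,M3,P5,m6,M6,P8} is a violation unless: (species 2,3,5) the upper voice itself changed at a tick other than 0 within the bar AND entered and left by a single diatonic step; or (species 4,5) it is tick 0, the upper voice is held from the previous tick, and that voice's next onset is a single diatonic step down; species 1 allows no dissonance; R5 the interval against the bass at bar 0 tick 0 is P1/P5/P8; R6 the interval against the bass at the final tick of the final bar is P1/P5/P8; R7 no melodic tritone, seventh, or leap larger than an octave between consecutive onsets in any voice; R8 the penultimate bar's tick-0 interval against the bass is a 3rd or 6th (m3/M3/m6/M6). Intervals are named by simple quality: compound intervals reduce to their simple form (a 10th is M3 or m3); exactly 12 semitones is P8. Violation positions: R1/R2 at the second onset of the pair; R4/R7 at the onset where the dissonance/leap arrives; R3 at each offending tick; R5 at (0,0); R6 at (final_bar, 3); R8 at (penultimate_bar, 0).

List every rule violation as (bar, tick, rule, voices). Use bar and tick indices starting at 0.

bar 0: v0=F3 v1=F4 downbeat P8
bar 1: v0=G3 v1=E4 downbeat M6
bar 2: v0=F3 v1=D4 downbeat M6
bar 3: v0=D3 v1=D4 downbeat P8
bar 4: v0=B2 v1=F3 downbeat TT
bar 5: v0=C3 v1=A3 downbeat M6
bar 6: v0=A2 v1=F3 downbeat m6
bar 7: v0=B2 v1=D3 downbeat m3
bar 8: v0=G2 v1=B2 downbeat M3
bar 9: v0=G3 v1=E4 downbeat M6
bar 10: v0=F3 v1=F4 downbeat P8
  -> R1 @ bar 3 tick 0 v(0, 1): F3/F4 P8 -> D3/D4 P8 similar
  -> R4 @ bar 4 tick 0 v(0, 1): B2/F3 TT untreated
  -> R7 @ bar 4 tick 0 v(1,): B3->F3 leap 6st
  -> R3 @ bar 8 tick 2 v(0, 1): G2 above F2
  -> R4 @ bar 8 tick 2 v(0, 1): G2/F2 M2 untreated
  -> R7 @ bar 8 tick 2 v(1,): B2->F2 leap 6st
  -> R3 @ bar 8 tick 3 v(0, 1): G2 above F2
  -> R7 @ bar 9 tick 0 v(1,): F2->E4 leap 23st

(3, 0, R1, (0, 1))
(4, 0, R4, (0, 1))
(4, 0, R7, (1,))
(8, 2, R3, (0, 1))
(8, 2, R4, (0, 1))
(8, 2, R7, (1,))
(8, 3, R3, (0, 1))
(9, 0, R7, (1,))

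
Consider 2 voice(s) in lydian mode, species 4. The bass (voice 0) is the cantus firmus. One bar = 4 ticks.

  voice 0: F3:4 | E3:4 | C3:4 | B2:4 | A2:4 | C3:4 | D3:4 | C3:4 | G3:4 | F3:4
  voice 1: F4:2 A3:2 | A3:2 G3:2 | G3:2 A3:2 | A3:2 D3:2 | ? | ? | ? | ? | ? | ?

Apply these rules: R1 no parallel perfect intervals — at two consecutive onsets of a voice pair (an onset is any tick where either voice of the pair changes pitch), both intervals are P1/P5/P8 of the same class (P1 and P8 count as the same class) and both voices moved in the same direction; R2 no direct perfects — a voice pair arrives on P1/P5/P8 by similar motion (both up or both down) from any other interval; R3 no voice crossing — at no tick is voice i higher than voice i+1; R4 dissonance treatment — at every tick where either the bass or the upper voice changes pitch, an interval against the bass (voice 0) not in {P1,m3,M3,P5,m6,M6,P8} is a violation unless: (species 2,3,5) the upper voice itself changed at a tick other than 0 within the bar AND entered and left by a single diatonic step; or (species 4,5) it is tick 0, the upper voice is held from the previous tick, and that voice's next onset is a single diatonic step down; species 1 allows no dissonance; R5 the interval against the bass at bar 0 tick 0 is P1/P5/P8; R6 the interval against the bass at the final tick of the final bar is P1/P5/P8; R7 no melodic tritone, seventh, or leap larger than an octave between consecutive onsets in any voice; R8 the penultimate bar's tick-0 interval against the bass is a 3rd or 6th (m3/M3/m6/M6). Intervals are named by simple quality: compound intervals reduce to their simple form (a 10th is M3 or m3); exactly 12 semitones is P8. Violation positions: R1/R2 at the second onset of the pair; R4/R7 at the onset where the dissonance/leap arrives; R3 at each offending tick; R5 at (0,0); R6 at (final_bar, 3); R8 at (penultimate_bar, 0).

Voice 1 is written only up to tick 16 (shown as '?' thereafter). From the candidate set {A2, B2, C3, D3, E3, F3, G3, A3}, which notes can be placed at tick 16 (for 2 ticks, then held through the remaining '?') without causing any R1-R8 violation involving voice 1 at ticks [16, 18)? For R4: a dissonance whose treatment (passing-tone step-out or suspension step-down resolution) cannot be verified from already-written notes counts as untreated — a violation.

A2: violates R2
B2: violates R4
C3: legal
D3: violates R4
E3: legal
F3: legal
G3: violates R4
A3: legal

{A3, C3, E3, F3}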